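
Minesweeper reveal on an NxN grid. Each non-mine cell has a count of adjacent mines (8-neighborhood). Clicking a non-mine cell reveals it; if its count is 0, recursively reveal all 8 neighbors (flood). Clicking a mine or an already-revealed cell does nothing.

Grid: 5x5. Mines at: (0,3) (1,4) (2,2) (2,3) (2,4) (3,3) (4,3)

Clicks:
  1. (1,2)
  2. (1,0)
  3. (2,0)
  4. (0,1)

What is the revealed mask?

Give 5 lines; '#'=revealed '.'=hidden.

Click 1 (1,2) count=3: revealed 1 new [(1,2)] -> total=1
Click 2 (1,0) count=0: revealed 13 new [(0,0) (0,1) (0,2) (1,0) (1,1) (2,0) (2,1) (3,0) (3,1) (3,2) (4,0) (4,1) (4,2)] -> total=14
Click 3 (2,0) count=0: revealed 0 new [(none)] -> total=14
Click 4 (0,1) count=0: revealed 0 new [(none)] -> total=14

Answer: ###..
###..
##...
###..
###..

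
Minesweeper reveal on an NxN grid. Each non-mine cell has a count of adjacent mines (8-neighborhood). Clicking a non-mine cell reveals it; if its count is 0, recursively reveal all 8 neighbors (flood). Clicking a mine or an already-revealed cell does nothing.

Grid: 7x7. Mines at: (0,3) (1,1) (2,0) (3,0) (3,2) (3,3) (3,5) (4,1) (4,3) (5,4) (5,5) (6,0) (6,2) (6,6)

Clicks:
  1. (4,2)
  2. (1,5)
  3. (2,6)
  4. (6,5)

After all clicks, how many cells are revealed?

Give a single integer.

Answer: 11

Derivation:
Click 1 (4,2) count=4: revealed 1 new [(4,2)] -> total=1
Click 2 (1,5) count=0: revealed 9 new [(0,4) (0,5) (0,6) (1,4) (1,5) (1,6) (2,4) (2,5) (2,6)] -> total=10
Click 3 (2,6) count=1: revealed 0 new [(none)] -> total=10
Click 4 (6,5) count=3: revealed 1 new [(6,5)] -> total=11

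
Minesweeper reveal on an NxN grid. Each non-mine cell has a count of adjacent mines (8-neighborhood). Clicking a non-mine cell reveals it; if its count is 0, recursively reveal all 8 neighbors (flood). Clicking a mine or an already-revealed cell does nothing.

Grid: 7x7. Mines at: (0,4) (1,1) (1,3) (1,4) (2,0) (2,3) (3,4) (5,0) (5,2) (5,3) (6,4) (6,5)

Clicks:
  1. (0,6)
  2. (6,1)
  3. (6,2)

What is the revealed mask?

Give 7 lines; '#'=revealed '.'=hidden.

Answer: .....##
.....##
.....##
.....##
.....##
.....##
.##....

Derivation:
Click 1 (0,6) count=0: revealed 12 new [(0,5) (0,6) (1,5) (1,6) (2,5) (2,6) (3,5) (3,6) (4,5) (4,6) (5,5) (5,6)] -> total=12
Click 2 (6,1) count=2: revealed 1 new [(6,1)] -> total=13
Click 3 (6,2) count=2: revealed 1 new [(6,2)] -> total=14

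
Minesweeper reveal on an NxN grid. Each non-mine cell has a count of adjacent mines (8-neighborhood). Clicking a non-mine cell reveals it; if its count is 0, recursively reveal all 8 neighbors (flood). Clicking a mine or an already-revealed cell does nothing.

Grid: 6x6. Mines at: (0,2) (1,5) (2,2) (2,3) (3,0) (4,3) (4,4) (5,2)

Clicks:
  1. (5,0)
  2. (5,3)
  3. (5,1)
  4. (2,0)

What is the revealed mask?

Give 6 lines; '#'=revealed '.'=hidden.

Click 1 (5,0) count=0: revealed 4 new [(4,0) (4,1) (5,0) (5,1)] -> total=4
Click 2 (5,3) count=3: revealed 1 new [(5,3)] -> total=5
Click 3 (5,1) count=1: revealed 0 new [(none)] -> total=5
Click 4 (2,0) count=1: revealed 1 new [(2,0)] -> total=6

Answer: ......
......
#.....
......
##....
##.#..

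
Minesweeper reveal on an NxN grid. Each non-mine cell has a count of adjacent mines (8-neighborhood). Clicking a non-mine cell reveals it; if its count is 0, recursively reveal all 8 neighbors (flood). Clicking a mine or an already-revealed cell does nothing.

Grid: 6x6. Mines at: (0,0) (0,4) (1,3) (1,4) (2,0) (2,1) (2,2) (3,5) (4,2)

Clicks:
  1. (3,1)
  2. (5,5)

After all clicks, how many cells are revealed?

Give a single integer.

Answer: 7

Derivation:
Click 1 (3,1) count=4: revealed 1 new [(3,1)] -> total=1
Click 2 (5,5) count=0: revealed 6 new [(4,3) (4,4) (4,5) (5,3) (5,4) (5,5)] -> total=7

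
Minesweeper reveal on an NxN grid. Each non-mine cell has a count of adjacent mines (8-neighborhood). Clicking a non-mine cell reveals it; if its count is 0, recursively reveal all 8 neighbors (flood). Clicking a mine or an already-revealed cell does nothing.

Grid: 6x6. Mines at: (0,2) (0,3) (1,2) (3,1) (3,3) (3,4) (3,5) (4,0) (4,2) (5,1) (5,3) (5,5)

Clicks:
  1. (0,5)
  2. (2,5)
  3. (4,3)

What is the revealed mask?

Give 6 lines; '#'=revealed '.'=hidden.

Click 1 (0,5) count=0: revealed 6 new [(0,4) (0,5) (1,4) (1,5) (2,4) (2,5)] -> total=6
Click 2 (2,5) count=2: revealed 0 new [(none)] -> total=6
Click 3 (4,3) count=4: revealed 1 new [(4,3)] -> total=7

Answer: ....##
....##
....##
......
...#..
......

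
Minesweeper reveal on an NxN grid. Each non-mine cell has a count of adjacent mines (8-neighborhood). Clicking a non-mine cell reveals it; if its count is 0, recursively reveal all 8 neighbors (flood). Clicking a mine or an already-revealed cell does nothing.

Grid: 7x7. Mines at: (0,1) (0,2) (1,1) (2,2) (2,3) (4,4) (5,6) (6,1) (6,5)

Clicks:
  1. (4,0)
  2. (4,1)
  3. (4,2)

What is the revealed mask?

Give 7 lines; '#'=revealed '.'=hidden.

Answer: .......
.......
##.....
####...
####...
####...
.......

Derivation:
Click 1 (4,0) count=0: revealed 14 new [(2,0) (2,1) (3,0) (3,1) (3,2) (3,3) (4,0) (4,1) (4,2) (4,3) (5,0) (5,1) (5,2) (5,3)] -> total=14
Click 2 (4,1) count=0: revealed 0 new [(none)] -> total=14
Click 3 (4,2) count=0: revealed 0 new [(none)] -> total=14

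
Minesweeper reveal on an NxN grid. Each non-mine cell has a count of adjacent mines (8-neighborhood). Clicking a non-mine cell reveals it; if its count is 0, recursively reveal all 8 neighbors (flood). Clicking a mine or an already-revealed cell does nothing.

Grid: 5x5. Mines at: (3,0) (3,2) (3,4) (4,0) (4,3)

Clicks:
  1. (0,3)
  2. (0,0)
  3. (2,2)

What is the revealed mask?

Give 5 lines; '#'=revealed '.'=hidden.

Answer: #####
#####
#####
.....
.....

Derivation:
Click 1 (0,3) count=0: revealed 15 new [(0,0) (0,1) (0,2) (0,3) (0,4) (1,0) (1,1) (1,2) (1,3) (1,4) (2,0) (2,1) (2,2) (2,3) (2,4)] -> total=15
Click 2 (0,0) count=0: revealed 0 new [(none)] -> total=15
Click 3 (2,2) count=1: revealed 0 new [(none)] -> total=15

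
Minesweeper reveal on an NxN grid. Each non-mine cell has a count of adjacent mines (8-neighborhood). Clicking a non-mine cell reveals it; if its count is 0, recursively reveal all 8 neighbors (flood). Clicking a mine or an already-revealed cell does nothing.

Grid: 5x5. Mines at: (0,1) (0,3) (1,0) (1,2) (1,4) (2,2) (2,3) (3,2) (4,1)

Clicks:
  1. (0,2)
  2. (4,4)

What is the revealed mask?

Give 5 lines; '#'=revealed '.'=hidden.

Answer: ..#..
.....
.....
...##
...##

Derivation:
Click 1 (0,2) count=3: revealed 1 new [(0,2)] -> total=1
Click 2 (4,4) count=0: revealed 4 new [(3,3) (3,4) (4,3) (4,4)] -> total=5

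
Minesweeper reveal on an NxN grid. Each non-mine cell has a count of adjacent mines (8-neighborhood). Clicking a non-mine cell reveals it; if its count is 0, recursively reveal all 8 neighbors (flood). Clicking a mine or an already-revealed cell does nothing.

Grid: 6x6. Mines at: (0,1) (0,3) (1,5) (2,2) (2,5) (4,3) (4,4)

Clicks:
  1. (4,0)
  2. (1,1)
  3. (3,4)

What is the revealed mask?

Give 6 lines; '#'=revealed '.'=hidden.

Answer: ......
##....
##....
###.#.
###...
###...

Derivation:
Click 1 (4,0) count=0: revealed 13 new [(1,0) (1,1) (2,0) (2,1) (3,0) (3,1) (3,2) (4,0) (4,1) (4,2) (5,0) (5,1) (5,2)] -> total=13
Click 2 (1,1) count=2: revealed 0 new [(none)] -> total=13
Click 3 (3,4) count=3: revealed 1 new [(3,4)] -> total=14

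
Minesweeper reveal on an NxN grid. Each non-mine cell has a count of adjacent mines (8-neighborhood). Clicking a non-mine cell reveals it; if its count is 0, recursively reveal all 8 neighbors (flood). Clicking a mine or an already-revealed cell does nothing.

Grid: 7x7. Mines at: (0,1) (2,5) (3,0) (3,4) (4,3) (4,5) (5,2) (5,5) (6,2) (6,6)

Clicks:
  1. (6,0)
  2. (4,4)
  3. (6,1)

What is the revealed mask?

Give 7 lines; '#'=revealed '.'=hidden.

Click 1 (6,0) count=0: revealed 6 new [(4,0) (4,1) (5,0) (5,1) (6,0) (6,1)] -> total=6
Click 2 (4,4) count=4: revealed 1 new [(4,4)] -> total=7
Click 3 (6,1) count=2: revealed 0 new [(none)] -> total=7

Answer: .......
.......
.......
.......
##..#..
##.....
##.....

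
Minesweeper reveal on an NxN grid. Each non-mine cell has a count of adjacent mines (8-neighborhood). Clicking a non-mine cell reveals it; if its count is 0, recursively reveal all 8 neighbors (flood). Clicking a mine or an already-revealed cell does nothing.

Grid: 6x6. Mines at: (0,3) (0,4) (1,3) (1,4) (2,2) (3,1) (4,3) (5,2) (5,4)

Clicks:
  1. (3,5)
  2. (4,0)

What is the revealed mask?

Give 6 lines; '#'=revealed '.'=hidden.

Answer: ......
......
....##
....##
#...##
......

Derivation:
Click 1 (3,5) count=0: revealed 6 new [(2,4) (2,5) (3,4) (3,5) (4,4) (4,5)] -> total=6
Click 2 (4,0) count=1: revealed 1 new [(4,0)] -> total=7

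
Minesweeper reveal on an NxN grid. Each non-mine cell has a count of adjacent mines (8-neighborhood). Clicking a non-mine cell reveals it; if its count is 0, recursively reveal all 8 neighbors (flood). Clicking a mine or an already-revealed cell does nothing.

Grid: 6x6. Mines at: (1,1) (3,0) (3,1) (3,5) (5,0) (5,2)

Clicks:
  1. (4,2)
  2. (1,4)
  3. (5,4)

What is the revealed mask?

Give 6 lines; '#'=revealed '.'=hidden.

Answer: ..####
..####
..####
..###.
..####
...###

Derivation:
Click 1 (4,2) count=2: revealed 1 new [(4,2)] -> total=1
Click 2 (1,4) count=0: revealed 17 new [(0,2) (0,3) (0,4) (0,5) (1,2) (1,3) (1,4) (1,5) (2,2) (2,3) (2,4) (2,5) (3,2) (3,3) (3,4) (4,3) (4,4)] -> total=18
Click 3 (5,4) count=0: revealed 4 new [(4,5) (5,3) (5,4) (5,5)] -> total=22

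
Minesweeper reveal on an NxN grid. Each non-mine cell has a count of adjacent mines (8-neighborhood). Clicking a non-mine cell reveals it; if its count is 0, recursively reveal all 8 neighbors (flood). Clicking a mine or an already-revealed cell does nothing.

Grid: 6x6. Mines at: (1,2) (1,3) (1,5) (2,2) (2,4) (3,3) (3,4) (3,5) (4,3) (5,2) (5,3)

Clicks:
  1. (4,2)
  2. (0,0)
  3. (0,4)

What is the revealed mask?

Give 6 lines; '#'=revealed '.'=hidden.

Answer: ##..#.
##....
##....
##....
###...
##....

Derivation:
Click 1 (4,2) count=4: revealed 1 new [(4,2)] -> total=1
Click 2 (0,0) count=0: revealed 12 new [(0,0) (0,1) (1,0) (1,1) (2,0) (2,1) (3,0) (3,1) (4,0) (4,1) (5,0) (5,1)] -> total=13
Click 3 (0,4) count=2: revealed 1 new [(0,4)] -> total=14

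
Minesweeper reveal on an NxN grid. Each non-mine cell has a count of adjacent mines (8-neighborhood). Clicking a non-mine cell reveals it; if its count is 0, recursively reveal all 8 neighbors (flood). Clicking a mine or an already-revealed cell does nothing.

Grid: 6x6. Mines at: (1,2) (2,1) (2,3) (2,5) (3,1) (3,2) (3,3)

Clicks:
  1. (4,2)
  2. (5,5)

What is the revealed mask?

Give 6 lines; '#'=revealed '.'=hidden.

Answer: ......
......
......
....##
######
######

Derivation:
Click 1 (4,2) count=3: revealed 1 new [(4,2)] -> total=1
Click 2 (5,5) count=0: revealed 13 new [(3,4) (3,5) (4,0) (4,1) (4,3) (4,4) (4,5) (5,0) (5,1) (5,2) (5,3) (5,4) (5,5)] -> total=14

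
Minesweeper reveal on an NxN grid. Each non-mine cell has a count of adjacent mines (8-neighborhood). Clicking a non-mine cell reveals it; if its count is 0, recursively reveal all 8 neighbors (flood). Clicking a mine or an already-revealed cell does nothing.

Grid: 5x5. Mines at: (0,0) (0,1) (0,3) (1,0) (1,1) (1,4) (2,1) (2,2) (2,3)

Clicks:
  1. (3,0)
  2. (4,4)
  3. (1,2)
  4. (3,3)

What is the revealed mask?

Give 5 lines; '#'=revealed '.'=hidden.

Click 1 (3,0) count=1: revealed 1 new [(3,0)] -> total=1
Click 2 (4,4) count=0: revealed 9 new [(3,1) (3,2) (3,3) (3,4) (4,0) (4,1) (4,2) (4,3) (4,4)] -> total=10
Click 3 (1,2) count=6: revealed 1 new [(1,2)] -> total=11
Click 4 (3,3) count=2: revealed 0 new [(none)] -> total=11

Answer: .....
..#..
.....
#####
#####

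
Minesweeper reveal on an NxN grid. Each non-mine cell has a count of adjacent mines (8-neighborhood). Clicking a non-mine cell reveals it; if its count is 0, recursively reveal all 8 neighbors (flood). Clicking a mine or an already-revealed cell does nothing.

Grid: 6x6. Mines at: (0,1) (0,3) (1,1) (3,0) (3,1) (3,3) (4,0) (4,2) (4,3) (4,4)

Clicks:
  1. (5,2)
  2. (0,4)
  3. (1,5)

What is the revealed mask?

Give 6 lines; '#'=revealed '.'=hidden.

Answer: ....##
....##
....##
....##
......
..#...

Derivation:
Click 1 (5,2) count=2: revealed 1 new [(5,2)] -> total=1
Click 2 (0,4) count=1: revealed 1 new [(0,4)] -> total=2
Click 3 (1,5) count=0: revealed 7 new [(0,5) (1,4) (1,5) (2,4) (2,5) (3,4) (3,5)] -> total=9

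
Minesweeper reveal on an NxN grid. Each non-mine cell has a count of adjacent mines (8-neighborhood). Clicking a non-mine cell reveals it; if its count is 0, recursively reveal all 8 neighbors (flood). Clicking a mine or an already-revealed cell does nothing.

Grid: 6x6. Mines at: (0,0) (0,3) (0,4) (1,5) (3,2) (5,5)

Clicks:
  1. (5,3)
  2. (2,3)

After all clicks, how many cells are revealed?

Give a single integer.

Click 1 (5,3) count=0: revealed 16 new [(1,0) (1,1) (2,0) (2,1) (3,0) (3,1) (4,0) (4,1) (4,2) (4,3) (4,4) (5,0) (5,1) (5,2) (5,3) (5,4)] -> total=16
Click 2 (2,3) count=1: revealed 1 new [(2,3)] -> total=17

Answer: 17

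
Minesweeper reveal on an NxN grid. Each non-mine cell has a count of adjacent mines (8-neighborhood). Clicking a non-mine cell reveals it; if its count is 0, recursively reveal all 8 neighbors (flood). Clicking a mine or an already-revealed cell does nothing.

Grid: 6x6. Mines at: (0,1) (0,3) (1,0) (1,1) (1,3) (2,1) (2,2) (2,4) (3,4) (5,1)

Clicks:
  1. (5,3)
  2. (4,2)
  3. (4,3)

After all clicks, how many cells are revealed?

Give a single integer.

Answer: 8

Derivation:
Click 1 (5,3) count=0: revealed 8 new [(4,2) (4,3) (4,4) (4,5) (5,2) (5,3) (5,4) (5,5)] -> total=8
Click 2 (4,2) count=1: revealed 0 new [(none)] -> total=8
Click 3 (4,3) count=1: revealed 0 new [(none)] -> total=8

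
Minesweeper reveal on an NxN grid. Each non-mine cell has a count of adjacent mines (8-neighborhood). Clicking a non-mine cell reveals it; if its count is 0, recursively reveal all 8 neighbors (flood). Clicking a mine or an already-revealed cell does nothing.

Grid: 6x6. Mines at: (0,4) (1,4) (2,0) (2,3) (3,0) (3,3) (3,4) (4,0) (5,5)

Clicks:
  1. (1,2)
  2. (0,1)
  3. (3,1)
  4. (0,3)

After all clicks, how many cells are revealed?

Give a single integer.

Answer: 9

Derivation:
Click 1 (1,2) count=1: revealed 1 new [(1,2)] -> total=1
Click 2 (0,1) count=0: revealed 7 new [(0,0) (0,1) (0,2) (0,3) (1,0) (1,1) (1,3)] -> total=8
Click 3 (3,1) count=3: revealed 1 new [(3,1)] -> total=9
Click 4 (0,3) count=2: revealed 0 new [(none)] -> total=9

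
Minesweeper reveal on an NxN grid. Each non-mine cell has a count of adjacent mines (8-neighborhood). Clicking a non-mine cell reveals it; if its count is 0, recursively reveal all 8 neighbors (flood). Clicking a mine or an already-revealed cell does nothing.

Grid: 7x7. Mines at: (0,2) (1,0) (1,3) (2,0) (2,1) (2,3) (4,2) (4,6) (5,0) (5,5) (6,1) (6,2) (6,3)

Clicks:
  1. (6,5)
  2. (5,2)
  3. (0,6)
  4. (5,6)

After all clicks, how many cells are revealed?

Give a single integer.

Answer: 15

Derivation:
Click 1 (6,5) count=1: revealed 1 new [(6,5)] -> total=1
Click 2 (5,2) count=4: revealed 1 new [(5,2)] -> total=2
Click 3 (0,6) count=0: revealed 12 new [(0,4) (0,5) (0,6) (1,4) (1,5) (1,6) (2,4) (2,5) (2,6) (3,4) (3,5) (3,6)] -> total=14
Click 4 (5,6) count=2: revealed 1 new [(5,6)] -> total=15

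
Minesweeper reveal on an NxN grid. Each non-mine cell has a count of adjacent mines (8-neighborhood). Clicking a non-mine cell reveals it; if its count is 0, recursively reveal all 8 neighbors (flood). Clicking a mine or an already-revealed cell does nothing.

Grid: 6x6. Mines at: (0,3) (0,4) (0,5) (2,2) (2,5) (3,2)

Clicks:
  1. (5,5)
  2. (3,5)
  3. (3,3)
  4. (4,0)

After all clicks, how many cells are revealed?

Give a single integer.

Click 1 (5,5) count=0: revealed 25 new [(0,0) (0,1) (0,2) (1,0) (1,1) (1,2) (2,0) (2,1) (3,0) (3,1) (3,3) (3,4) (3,5) (4,0) (4,1) (4,2) (4,3) (4,4) (4,5) (5,0) (5,1) (5,2) (5,3) (5,4) (5,5)] -> total=25
Click 2 (3,5) count=1: revealed 0 new [(none)] -> total=25
Click 3 (3,3) count=2: revealed 0 new [(none)] -> total=25
Click 4 (4,0) count=0: revealed 0 new [(none)] -> total=25

Answer: 25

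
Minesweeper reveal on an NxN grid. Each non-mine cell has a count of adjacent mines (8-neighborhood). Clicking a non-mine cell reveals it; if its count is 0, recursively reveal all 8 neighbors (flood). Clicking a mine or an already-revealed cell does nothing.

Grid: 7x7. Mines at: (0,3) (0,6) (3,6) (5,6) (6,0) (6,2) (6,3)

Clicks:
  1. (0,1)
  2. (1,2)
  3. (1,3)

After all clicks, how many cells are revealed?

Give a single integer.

Click 1 (0,1) count=0: revealed 33 new [(0,0) (0,1) (0,2) (1,0) (1,1) (1,2) (1,3) (1,4) (1,5) (2,0) (2,1) (2,2) (2,3) (2,4) (2,5) (3,0) (3,1) (3,2) (3,3) (3,4) (3,5) (4,0) (4,1) (4,2) (4,3) (4,4) (4,5) (5,0) (5,1) (5,2) (5,3) (5,4) (5,5)] -> total=33
Click 2 (1,2) count=1: revealed 0 new [(none)] -> total=33
Click 3 (1,3) count=1: revealed 0 new [(none)] -> total=33

Answer: 33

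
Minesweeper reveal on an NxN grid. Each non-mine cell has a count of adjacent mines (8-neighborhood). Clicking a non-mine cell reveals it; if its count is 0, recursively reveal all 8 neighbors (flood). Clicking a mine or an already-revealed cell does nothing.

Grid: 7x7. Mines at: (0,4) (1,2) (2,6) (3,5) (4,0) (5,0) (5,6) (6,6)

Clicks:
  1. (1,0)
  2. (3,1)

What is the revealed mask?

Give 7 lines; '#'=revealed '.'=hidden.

Click 1 (1,0) count=0: revealed 8 new [(0,0) (0,1) (1,0) (1,1) (2,0) (2,1) (3,0) (3,1)] -> total=8
Click 2 (3,1) count=1: revealed 0 new [(none)] -> total=8

Answer: ##.....
##.....
##.....
##.....
.......
.......
.......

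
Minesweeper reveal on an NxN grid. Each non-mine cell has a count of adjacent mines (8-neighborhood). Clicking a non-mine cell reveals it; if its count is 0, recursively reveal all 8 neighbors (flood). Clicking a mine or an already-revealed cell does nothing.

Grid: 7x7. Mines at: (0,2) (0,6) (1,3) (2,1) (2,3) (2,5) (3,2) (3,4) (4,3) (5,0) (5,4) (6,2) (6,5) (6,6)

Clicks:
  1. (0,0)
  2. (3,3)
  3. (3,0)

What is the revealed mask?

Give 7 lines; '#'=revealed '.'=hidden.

Answer: ##.....
##.....
.......
#..#...
.......
.......
.......

Derivation:
Click 1 (0,0) count=0: revealed 4 new [(0,0) (0,1) (1,0) (1,1)] -> total=4
Click 2 (3,3) count=4: revealed 1 new [(3,3)] -> total=5
Click 3 (3,0) count=1: revealed 1 new [(3,0)] -> total=6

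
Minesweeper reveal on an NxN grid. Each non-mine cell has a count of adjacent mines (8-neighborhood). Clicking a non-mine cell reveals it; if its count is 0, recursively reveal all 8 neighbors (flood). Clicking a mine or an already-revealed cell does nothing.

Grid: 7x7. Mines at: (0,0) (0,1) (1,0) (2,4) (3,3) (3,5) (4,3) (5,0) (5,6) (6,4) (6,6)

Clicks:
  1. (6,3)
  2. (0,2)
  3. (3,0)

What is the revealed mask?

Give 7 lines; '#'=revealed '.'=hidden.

Click 1 (6,3) count=1: revealed 1 new [(6,3)] -> total=1
Click 2 (0,2) count=1: revealed 1 new [(0,2)] -> total=2
Click 3 (3,0) count=0: revealed 9 new [(2,0) (2,1) (2,2) (3,0) (3,1) (3,2) (4,0) (4,1) (4,2)] -> total=11

Answer: ..#....
.......
###....
###....
###....
.......
...#...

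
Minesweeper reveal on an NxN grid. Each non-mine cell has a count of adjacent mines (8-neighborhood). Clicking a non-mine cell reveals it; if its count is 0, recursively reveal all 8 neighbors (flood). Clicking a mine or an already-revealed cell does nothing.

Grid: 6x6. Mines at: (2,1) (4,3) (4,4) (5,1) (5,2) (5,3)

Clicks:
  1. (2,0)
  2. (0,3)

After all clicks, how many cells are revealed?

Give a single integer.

Answer: 21

Derivation:
Click 1 (2,0) count=1: revealed 1 new [(2,0)] -> total=1
Click 2 (0,3) count=0: revealed 20 new [(0,0) (0,1) (0,2) (0,3) (0,4) (0,5) (1,0) (1,1) (1,2) (1,3) (1,4) (1,5) (2,2) (2,3) (2,4) (2,5) (3,2) (3,3) (3,4) (3,5)] -> total=21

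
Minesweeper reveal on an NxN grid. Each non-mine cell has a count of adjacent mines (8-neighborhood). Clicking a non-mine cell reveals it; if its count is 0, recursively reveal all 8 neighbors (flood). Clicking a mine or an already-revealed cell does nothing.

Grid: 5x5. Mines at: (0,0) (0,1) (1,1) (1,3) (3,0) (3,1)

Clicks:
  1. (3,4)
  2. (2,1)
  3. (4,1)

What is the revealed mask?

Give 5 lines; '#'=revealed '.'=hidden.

Answer: .....
.....
.####
..###
.####

Derivation:
Click 1 (3,4) count=0: revealed 9 new [(2,2) (2,3) (2,4) (3,2) (3,3) (3,4) (4,2) (4,3) (4,4)] -> total=9
Click 2 (2,1) count=3: revealed 1 new [(2,1)] -> total=10
Click 3 (4,1) count=2: revealed 1 new [(4,1)] -> total=11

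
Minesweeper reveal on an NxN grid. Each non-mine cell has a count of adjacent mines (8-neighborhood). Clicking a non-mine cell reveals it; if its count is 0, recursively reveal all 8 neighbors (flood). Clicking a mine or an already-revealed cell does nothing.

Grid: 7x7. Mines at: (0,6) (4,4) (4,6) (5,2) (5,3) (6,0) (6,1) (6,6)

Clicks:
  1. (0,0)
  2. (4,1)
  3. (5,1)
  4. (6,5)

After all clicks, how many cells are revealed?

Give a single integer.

Answer: 34

Derivation:
Click 1 (0,0) count=0: revealed 33 new [(0,0) (0,1) (0,2) (0,3) (0,4) (0,5) (1,0) (1,1) (1,2) (1,3) (1,4) (1,5) (1,6) (2,0) (2,1) (2,2) (2,3) (2,4) (2,5) (2,6) (3,0) (3,1) (3,2) (3,3) (3,4) (3,5) (3,6) (4,0) (4,1) (4,2) (4,3) (5,0) (5,1)] -> total=33
Click 2 (4,1) count=1: revealed 0 new [(none)] -> total=33
Click 3 (5,1) count=3: revealed 0 new [(none)] -> total=33
Click 4 (6,5) count=1: revealed 1 new [(6,5)] -> total=34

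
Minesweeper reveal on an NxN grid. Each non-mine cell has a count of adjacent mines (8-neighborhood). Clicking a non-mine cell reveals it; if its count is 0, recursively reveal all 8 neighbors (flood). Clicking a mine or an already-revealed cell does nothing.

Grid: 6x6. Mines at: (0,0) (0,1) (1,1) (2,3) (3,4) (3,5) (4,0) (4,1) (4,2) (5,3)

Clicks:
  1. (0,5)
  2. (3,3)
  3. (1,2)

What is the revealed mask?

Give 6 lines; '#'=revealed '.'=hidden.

Click 1 (0,5) count=0: revealed 10 new [(0,2) (0,3) (0,4) (0,5) (1,2) (1,3) (1,4) (1,5) (2,4) (2,5)] -> total=10
Click 2 (3,3) count=3: revealed 1 new [(3,3)] -> total=11
Click 3 (1,2) count=3: revealed 0 new [(none)] -> total=11

Answer: ..####
..####
....##
...#..
......
......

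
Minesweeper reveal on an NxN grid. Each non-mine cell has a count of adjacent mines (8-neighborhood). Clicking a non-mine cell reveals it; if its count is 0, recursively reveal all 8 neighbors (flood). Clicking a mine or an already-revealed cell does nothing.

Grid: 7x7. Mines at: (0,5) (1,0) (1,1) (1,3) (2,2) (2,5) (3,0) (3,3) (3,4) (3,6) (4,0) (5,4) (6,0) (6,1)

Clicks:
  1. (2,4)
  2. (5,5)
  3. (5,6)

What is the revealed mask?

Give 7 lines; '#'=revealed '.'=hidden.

Answer: .......
.......
....#..
.......
.....##
.....##
.....##

Derivation:
Click 1 (2,4) count=4: revealed 1 new [(2,4)] -> total=1
Click 2 (5,5) count=1: revealed 1 new [(5,5)] -> total=2
Click 3 (5,6) count=0: revealed 5 new [(4,5) (4,6) (5,6) (6,5) (6,6)] -> total=7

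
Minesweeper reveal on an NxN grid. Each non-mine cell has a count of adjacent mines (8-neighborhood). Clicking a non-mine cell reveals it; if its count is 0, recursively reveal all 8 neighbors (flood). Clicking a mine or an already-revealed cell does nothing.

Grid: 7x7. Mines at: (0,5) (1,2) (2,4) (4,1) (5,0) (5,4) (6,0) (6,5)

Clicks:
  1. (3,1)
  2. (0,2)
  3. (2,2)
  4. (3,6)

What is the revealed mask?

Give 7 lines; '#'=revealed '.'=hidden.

Click 1 (3,1) count=1: revealed 1 new [(3,1)] -> total=1
Click 2 (0,2) count=1: revealed 1 new [(0,2)] -> total=2
Click 3 (2,2) count=1: revealed 1 new [(2,2)] -> total=3
Click 4 (3,6) count=0: revealed 10 new [(1,5) (1,6) (2,5) (2,6) (3,5) (3,6) (4,5) (4,6) (5,5) (5,6)] -> total=13

Answer: ..#....
.....##
..#..##
.#...##
.....##
.....##
.......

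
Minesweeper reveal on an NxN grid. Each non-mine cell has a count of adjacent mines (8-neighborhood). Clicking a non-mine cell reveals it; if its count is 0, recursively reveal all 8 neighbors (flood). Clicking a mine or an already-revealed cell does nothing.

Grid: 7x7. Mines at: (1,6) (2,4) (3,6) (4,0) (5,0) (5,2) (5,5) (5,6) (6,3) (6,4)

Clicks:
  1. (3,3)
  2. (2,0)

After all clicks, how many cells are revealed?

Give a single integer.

Answer: 23

Derivation:
Click 1 (3,3) count=1: revealed 1 new [(3,3)] -> total=1
Click 2 (2,0) count=0: revealed 22 new [(0,0) (0,1) (0,2) (0,3) (0,4) (0,5) (1,0) (1,1) (1,2) (1,3) (1,4) (1,5) (2,0) (2,1) (2,2) (2,3) (3,0) (3,1) (3,2) (4,1) (4,2) (4,3)] -> total=23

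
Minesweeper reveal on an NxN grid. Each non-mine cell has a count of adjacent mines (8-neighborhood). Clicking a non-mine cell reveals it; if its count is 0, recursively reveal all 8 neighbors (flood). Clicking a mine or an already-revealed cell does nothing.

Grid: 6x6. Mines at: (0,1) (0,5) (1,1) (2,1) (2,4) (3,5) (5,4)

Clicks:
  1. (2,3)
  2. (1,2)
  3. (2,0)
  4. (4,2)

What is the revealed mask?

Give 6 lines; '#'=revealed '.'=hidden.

Answer: ......
..#...
#..#..
####..
####..
####..

Derivation:
Click 1 (2,3) count=1: revealed 1 new [(2,3)] -> total=1
Click 2 (1,2) count=3: revealed 1 new [(1,2)] -> total=2
Click 3 (2,0) count=2: revealed 1 new [(2,0)] -> total=3
Click 4 (4,2) count=0: revealed 12 new [(3,0) (3,1) (3,2) (3,3) (4,0) (4,1) (4,2) (4,3) (5,0) (5,1) (5,2) (5,3)] -> total=15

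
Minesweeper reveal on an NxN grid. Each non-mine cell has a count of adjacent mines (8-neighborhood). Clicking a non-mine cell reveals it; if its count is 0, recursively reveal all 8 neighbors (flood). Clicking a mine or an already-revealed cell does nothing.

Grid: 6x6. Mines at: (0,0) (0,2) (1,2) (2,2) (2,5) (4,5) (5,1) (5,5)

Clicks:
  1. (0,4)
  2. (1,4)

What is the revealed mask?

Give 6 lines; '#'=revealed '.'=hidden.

Click 1 (0,4) count=0: revealed 6 new [(0,3) (0,4) (0,5) (1,3) (1,4) (1,5)] -> total=6
Click 2 (1,4) count=1: revealed 0 new [(none)] -> total=6

Answer: ...###
...###
......
......
......
......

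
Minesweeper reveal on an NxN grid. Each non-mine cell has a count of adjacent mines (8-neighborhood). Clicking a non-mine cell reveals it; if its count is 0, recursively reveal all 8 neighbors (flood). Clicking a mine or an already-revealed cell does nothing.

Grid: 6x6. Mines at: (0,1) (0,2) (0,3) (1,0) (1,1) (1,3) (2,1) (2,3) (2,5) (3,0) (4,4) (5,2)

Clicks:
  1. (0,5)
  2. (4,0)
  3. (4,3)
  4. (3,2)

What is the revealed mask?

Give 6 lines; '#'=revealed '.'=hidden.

Click 1 (0,5) count=0: revealed 4 new [(0,4) (0,5) (1,4) (1,5)] -> total=4
Click 2 (4,0) count=1: revealed 1 new [(4,0)] -> total=5
Click 3 (4,3) count=2: revealed 1 new [(4,3)] -> total=6
Click 4 (3,2) count=2: revealed 1 new [(3,2)] -> total=7

Answer: ....##
....##
......
..#...
#..#..
......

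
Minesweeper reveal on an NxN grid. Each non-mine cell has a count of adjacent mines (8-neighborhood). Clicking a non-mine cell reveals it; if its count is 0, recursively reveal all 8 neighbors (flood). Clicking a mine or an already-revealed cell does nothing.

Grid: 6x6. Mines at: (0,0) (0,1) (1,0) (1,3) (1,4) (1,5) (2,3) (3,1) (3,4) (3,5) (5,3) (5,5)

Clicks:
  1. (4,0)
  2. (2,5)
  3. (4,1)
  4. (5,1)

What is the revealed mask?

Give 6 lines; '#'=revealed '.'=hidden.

Answer: ......
......
.....#
......
###...
###...

Derivation:
Click 1 (4,0) count=1: revealed 1 new [(4,0)] -> total=1
Click 2 (2,5) count=4: revealed 1 new [(2,5)] -> total=2
Click 3 (4,1) count=1: revealed 1 new [(4,1)] -> total=3
Click 4 (5,1) count=0: revealed 4 new [(4,2) (5,0) (5,1) (5,2)] -> total=7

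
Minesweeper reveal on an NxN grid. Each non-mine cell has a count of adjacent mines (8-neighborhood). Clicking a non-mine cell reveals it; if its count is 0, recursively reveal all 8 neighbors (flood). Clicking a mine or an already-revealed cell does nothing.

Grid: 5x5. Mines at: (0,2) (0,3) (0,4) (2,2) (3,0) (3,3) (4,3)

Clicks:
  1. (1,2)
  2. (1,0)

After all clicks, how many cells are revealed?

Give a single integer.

Answer: 7

Derivation:
Click 1 (1,2) count=3: revealed 1 new [(1,2)] -> total=1
Click 2 (1,0) count=0: revealed 6 new [(0,0) (0,1) (1,0) (1,1) (2,0) (2,1)] -> total=7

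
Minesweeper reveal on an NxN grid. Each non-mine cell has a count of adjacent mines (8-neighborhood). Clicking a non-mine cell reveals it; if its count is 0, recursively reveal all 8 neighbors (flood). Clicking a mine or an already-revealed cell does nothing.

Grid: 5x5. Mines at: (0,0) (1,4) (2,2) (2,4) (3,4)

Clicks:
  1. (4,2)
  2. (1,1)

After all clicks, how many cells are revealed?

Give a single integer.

Click 1 (4,2) count=0: revealed 12 new [(1,0) (1,1) (2,0) (2,1) (3,0) (3,1) (3,2) (3,3) (4,0) (4,1) (4,2) (4,3)] -> total=12
Click 2 (1,1) count=2: revealed 0 new [(none)] -> total=12

Answer: 12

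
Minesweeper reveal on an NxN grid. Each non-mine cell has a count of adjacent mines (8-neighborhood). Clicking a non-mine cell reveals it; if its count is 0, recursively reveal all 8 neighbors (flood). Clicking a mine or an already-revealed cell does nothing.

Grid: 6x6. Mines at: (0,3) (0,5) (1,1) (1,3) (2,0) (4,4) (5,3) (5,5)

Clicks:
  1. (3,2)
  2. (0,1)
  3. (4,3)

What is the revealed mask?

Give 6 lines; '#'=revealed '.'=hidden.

Click 1 (3,2) count=0: revealed 14 new [(2,1) (2,2) (2,3) (3,0) (3,1) (3,2) (3,3) (4,0) (4,1) (4,2) (4,3) (5,0) (5,1) (5,2)] -> total=14
Click 2 (0,1) count=1: revealed 1 new [(0,1)] -> total=15
Click 3 (4,3) count=2: revealed 0 new [(none)] -> total=15

Answer: .#....
......
.###..
####..
####..
###...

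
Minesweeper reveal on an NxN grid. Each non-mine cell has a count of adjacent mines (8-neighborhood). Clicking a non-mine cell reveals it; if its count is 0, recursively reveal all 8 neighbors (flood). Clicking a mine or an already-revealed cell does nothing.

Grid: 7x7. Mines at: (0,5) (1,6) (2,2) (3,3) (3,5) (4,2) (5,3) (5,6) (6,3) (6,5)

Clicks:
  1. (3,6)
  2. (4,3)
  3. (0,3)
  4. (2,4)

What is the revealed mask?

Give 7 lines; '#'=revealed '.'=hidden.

Answer: #####..
#####..
##..#..
##....#
##.#...
###....
###....

Derivation:
Click 1 (3,6) count=1: revealed 1 new [(3,6)] -> total=1
Click 2 (4,3) count=3: revealed 1 new [(4,3)] -> total=2
Click 3 (0,3) count=0: revealed 22 new [(0,0) (0,1) (0,2) (0,3) (0,4) (1,0) (1,1) (1,2) (1,3) (1,4) (2,0) (2,1) (3,0) (3,1) (4,0) (4,1) (5,0) (5,1) (5,2) (6,0) (6,1) (6,2)] -> total=24
Click 4 (2,4) count=2: revealed 1 new [(2,4)] -> total=25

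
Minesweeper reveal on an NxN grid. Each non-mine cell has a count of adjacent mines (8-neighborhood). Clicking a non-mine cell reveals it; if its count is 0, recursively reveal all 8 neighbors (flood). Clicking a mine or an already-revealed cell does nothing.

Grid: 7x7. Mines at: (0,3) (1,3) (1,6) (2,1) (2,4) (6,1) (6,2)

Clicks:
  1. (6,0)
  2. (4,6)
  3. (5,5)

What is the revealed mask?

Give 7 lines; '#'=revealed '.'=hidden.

Answer: .......
.......
.....##
#######
#######
#######
#..####

Derivation:
Click 1 (6,0) count=1: revealed 1 new [(6,0)] -> total=1
Click 2 (4,6) count=0: revealed 27 new [(2,5) (2,6) (3,0) (3,1) (3,2) (3,3) (3,4) (3,5) (3,6) (4,0) (4,1) (4,2) (4,3) (4,4) (4,5) (4,6) (5,0) (5,1) (5,2) (5,3) (5,4) (5,5) (5,6) (6,3) (6,4) (6,5) (6,6)] -> total=28
Click 3 (5,5) count=0: revealed 0 new [(none)] -> total=28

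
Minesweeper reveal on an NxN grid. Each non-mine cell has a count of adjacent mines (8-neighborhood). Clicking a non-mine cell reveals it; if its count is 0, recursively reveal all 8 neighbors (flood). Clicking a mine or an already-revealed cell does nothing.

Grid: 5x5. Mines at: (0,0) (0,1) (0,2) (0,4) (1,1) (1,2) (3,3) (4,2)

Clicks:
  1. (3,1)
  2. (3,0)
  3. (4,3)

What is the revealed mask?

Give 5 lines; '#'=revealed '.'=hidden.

Click 1 (3,1) count=1: revealed 1 new [(3,1)] -> total=1
Click 2 (3,0) count=0: revealed 5 new [(2,0) (2,1) (3,0) (4,0) (4,1)] -> total=6
Click 3 (4,3) count=2: revealed 1 new [(4,3)] -> total=7

Answer: .....
.....
##...
##...
##.#.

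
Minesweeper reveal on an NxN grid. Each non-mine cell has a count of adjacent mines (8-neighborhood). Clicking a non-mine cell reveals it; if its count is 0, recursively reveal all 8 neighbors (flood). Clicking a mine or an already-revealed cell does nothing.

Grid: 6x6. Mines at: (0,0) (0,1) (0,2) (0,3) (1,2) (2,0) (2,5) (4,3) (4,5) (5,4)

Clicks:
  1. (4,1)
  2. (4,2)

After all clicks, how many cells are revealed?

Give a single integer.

Click 1 (4,1) count=0: revealed 9 new [(3,0) (3,1) (3,2) (4,0) (4,1) (4,2) (5,0) (5,1) (5,2)] -> total=9
Click 2 (4,2) count=1: revealed 0 new [(none)] -> total=9

Answer: 9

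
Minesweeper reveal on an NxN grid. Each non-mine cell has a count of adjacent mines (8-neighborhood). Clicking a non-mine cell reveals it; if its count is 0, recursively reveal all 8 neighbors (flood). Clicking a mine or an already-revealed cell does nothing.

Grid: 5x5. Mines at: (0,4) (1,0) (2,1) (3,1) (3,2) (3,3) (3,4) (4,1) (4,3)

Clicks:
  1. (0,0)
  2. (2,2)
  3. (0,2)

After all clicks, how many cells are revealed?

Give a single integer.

Click 1 (0,0) count=1: revealed 1 new [(0,0)] -> total=1
Click 2 (2,2) count=4: revealed 1 new [(2,2)] -> total=2
Click 3 (0,2) count=0: revealed 6 new [(0,1) (0,2) (0,3) (1,1) (1,2) (1,3)] -> total=8

Answer: 8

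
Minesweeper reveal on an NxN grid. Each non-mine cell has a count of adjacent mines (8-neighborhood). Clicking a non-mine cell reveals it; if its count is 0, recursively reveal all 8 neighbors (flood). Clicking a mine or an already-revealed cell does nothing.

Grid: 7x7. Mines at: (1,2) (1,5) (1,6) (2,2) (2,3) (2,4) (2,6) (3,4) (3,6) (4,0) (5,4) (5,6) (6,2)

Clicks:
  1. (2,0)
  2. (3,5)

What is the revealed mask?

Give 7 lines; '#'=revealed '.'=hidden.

Answer: ##.....
##.....
##.....
##...#.
.......
.......
.......

Derivation:
Click 1 (2,0) count=0: revealed 8 new [(0,0) (0,1) (1,0) (1,1) (2,0) (2,1) (3,0) (3,1)] -> total=8
Click 2 (3,5) count=4: revealed 1 new [(3,5)] -> total=9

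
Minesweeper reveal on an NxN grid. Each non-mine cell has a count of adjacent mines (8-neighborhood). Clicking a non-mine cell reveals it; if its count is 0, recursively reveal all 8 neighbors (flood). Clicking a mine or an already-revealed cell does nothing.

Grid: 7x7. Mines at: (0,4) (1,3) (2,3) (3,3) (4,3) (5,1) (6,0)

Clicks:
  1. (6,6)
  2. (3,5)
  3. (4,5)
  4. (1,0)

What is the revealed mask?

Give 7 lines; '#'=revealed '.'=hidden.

Answer: ###..##
###.###
###.###
###.###
###.###
..#####
..#####

Derivation:
Click 1 (6,6) count=0: revealed 24 new [(0,5) (0,6) (1,4) (1,5) (1,6) (2,4) (2,5) (2,6) (3,4) (3,5) (3,6) (4,4) (4,5) (4,6) (5,2) (5,3) (5,4) (5,5) (5,6) (6,2) (6,3) (6,4) (6,5) (6,6)] -> total=24
Click 2 (3,5) count=0: revealed 0 new [(none)] -> total=24
Click 3 (4,5) count=0: revealed 0 new [(none)] -> total=24
Click 4 (1,0) count=0: revealed 15 new [(0,0) (0,1) (0,2) (1,0) (1,1) (1,2) (2,0) (2,1) (2,2) (3,0) (3,1) (3,2) (4,0) (4,1) (4,2)] -> total=39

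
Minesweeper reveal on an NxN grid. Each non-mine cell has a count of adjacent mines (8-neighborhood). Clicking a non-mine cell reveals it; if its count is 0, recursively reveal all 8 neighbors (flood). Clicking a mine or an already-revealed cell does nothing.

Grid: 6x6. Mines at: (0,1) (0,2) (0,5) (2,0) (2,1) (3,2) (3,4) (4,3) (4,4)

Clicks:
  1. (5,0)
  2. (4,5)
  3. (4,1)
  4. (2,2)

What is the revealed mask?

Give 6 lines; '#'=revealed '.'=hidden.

Click 1 (5,0) count=0: revealed 8 new [(3,0) (3,1) (4,0) (4,1) (4,2) (5,0) (5,1) (5,2)] -> total=8
Click 2 (4,5) count=2: revealed 1 new [(4,5)] -> total=9
Click 3 (4,1) count=1: revealed 0 new [(none)] -> total=9
Click 4 (2,2) count=2: revealed 1 new [(2,2)] -> total=10

Answer: ......
......
..#...
##....
###..#
###...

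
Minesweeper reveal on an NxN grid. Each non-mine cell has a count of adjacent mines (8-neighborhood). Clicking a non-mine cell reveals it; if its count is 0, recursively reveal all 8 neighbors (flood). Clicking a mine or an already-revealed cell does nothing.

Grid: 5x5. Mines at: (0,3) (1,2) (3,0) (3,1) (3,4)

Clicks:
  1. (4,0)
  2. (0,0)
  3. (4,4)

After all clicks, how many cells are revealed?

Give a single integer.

Click 1 (4,0) count=2: revealed 1 new [(4,0)] -> total=1
Click 2 (0,0) count=0: revealed 6 new [(0,0) (0,1) (1,0) (1,1) (2,0) (2,1)] -> total=7
Click 3 (4,4) count=1: revealed 1 new [(4,4)] -> total=8

Answer: 8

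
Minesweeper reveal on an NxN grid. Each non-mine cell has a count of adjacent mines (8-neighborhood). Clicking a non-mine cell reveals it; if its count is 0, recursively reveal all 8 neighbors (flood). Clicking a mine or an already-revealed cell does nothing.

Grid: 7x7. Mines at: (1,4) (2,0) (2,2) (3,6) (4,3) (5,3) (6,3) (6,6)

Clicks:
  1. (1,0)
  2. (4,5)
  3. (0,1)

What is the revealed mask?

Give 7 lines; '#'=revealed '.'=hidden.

Answer: ####...
####...
.......
.......
.....#.
.......
.......

Derivation:
Click 1 (1,0) count=1: revealed 1 new [(1,0)] -> total=1
Click 2 (4,5) count=1: revealed 1 new [(4,5)] -> total=2
Click 3 (0,1) count=0: revealed 7 new [(0,0) (0,1) (0,2) (0,3) (1,1) (1,2) (1,3)] -> total=9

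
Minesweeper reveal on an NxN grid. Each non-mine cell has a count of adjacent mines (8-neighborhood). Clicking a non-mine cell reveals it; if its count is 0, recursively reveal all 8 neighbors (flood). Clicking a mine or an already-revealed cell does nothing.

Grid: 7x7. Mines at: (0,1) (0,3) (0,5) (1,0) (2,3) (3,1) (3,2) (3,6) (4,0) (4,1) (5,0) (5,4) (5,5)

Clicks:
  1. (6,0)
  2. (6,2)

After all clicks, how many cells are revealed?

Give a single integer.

Click 1 (6,0) count=1: revealed 1 new [(6,0)] -> total=1
Click 2 (6,2) count=0: revealed 6 new [(5,1) (5,2) (5,3) (6,1) (6,2) (6,3)] -> total=7

Answer: 7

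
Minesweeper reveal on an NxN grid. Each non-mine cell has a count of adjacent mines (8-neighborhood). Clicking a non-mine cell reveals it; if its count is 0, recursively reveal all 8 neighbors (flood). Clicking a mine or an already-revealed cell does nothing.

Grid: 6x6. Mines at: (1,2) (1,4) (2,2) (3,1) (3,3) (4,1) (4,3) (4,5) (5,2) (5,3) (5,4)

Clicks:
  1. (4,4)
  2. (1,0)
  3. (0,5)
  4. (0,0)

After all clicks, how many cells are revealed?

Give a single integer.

Answer: 8

Derivation:
Click 1 (4,4) count=5: revealed 1 new [(4,4)] -> total=1
Click 2 (1,0) count=0: revealed 6 new [(0,0) (0,1) (1,0) (1,1) (2,0) (2,1)] -> total=7
Click 3 (0,5) count=1: revealed 1 new [(0,5)] -> total=8
Click 4 (0,0) count=0: revealed 0 new [(none)] -> total=8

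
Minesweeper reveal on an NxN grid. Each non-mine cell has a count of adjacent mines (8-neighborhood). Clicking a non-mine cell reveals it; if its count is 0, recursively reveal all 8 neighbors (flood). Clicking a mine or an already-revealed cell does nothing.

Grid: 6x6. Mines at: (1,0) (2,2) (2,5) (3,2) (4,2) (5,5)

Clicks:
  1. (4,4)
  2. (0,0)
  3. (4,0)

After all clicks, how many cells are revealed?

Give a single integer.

Answer: 10

Derivation:
Click 1 (4,4) count=1: revealed 1 new [(4,4)] -> total=1
Click 2 (0,0) count=1: revealed 1 new [(0,0)] -> total=2
Click 3 (4,0) count=0: revealed 8 new [(2,0) (2,1) (3,0) (3,1) (4,0) (4,1) (5,0) (5,1)] -> total=10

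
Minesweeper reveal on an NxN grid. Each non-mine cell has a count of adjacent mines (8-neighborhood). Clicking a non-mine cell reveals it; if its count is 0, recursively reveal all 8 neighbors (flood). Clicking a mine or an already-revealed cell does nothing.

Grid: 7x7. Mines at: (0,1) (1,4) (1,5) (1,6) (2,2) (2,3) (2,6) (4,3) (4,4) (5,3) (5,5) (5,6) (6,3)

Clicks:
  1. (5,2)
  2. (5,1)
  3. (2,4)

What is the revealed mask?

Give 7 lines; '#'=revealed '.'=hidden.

Answer: .......
##.....
##..#..
###....
###....
###....
###....

Derivation:
Click 1 (5,2) count=3: revealed 1 new [(5,2)] -> total=1
Click 2 (5,1) count=0: revealed 15 new [(1,0) (1,1) (2,0) (2,1) (3,0) (3,1) (3,2) (4,0) (4,1) (4,2) (5,0) (5,1) (6,0) (6,1) (6,2)] -> total=16
Click 3 (2,4) count=3: revealed 1 new [(2,4)] -> total=17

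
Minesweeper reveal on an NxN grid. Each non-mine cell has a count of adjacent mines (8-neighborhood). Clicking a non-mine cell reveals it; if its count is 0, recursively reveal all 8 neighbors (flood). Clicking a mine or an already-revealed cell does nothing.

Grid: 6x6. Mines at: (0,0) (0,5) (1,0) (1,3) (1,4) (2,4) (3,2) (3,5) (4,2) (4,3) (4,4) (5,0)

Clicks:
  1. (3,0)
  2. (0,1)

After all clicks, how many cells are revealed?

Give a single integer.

Click 1 (3,0) count=0: revealed 6 new [(2,0) (2,1) (3,0) (3,1) (4,0) (4,1)] -> total=6
Click 2 (0,1) count=2: revealed 1 new [(0,1)] -> total=7

Answer: 7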